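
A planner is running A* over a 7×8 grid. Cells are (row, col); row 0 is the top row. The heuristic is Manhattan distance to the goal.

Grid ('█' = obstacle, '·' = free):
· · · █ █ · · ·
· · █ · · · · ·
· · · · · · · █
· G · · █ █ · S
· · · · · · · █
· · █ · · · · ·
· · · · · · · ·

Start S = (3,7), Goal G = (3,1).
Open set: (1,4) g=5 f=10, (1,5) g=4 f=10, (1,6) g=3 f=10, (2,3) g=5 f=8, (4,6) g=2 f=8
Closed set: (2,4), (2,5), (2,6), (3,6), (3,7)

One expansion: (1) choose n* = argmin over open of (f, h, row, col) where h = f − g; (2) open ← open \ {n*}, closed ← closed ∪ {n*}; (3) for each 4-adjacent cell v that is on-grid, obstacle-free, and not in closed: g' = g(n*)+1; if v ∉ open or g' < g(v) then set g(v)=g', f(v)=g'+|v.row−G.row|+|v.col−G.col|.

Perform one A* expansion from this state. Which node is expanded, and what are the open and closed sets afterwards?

expanded=(2,3); open=[(1,3) g=6 f=10, (1,4) g=5 f=10, (1,5) g=4 f=10, (1,6) g=3 f=10, (2,2) g=6 f=8, (3,3) g=6 f=8, (4,6) g=2 f=8]; closed=[(2,3), (2,4), (2,5), (2,6), (3,6), (3,7)]

step 1: expand (2,3) (f=8, h=3) → closed; open now [(1,3) g=6 f=10, (1,4) g=5 f=10, (1,5) g=4 f=10, (1,6) g=3 f=10, (2,2) g=6 f=8, (3,3) g=6 f=8, (4,6) g=2 f=8]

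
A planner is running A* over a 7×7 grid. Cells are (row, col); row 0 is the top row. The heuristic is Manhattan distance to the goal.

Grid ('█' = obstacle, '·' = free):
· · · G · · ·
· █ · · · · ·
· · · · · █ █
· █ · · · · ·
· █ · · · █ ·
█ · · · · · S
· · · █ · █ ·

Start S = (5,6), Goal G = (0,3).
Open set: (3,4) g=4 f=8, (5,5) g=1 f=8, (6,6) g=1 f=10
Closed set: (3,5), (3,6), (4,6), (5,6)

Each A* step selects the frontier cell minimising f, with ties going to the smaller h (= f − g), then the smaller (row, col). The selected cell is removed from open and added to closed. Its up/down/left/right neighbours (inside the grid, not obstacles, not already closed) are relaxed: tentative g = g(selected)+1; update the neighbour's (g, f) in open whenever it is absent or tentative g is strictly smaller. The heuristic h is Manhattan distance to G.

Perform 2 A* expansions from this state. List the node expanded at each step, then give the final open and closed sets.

order=[(3,4) → (2,4)]; open=[(1,4) g=6 f=8, (2,3) g=6 f=8, (3,3) g=5 f=8, (4,4) g=5 f=10, (5,5) g=1 f=8, (6,6) g=1 f=10]; closed=[(2,4), (3,4), (3,5), (3,6), (4,6), (5,6)]

step 1: expand (3,4) (f=8, h=4) → closed; open now [(2,4) g=5 f=8, (3,3) g=5 f=8, (4,4) g=5 f=10, (5,5) g=1 f=8, (6,6) g=1 f=10]
step 2: expand (2,4) (f=8, h=3) → closed; open now [(1,4) g=6 f=8, (2,3) g=6 f=8, (3,3) g=5 f=8, (4,4) g=5 f=10, (5,5) g=1 f=8, (6,6) g=1 f=10]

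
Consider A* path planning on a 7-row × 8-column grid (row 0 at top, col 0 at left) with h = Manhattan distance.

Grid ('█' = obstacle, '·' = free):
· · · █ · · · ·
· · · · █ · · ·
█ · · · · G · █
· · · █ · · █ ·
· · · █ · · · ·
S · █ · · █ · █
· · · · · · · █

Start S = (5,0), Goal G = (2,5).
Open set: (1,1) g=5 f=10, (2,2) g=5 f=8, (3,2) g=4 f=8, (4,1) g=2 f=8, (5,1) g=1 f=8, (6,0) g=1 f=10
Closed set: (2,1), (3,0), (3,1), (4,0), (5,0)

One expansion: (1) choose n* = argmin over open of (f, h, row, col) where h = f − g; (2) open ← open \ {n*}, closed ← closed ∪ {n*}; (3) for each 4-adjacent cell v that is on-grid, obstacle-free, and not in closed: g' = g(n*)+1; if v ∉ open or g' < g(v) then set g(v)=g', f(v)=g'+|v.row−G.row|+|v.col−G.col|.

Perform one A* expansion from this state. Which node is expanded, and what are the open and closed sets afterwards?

step 1: expand (2,2) (f=8, h=3) → closed; open now [(1,1) g=5 f=10, (1,2) g=6 f=10, (2,3) g=6 f=8, (3,2) g=4 f=8, (4,1) g=2 f=8, (5,1) g=1 f=8, (6,0) g=1 f=10]

expanded=(2,2); open=[(1,1) g=5 f=10, (1,2) g=6 f=10, (2,3) g=6 f=8, (3,2) g=4 f=8, (4,1) g=2 f=8, (5,1) g=1 f=8, (6,0) g=1 f=10]; closed=[(2,1), (2,2), (3,0), (3,1), (4,0), (5,0)]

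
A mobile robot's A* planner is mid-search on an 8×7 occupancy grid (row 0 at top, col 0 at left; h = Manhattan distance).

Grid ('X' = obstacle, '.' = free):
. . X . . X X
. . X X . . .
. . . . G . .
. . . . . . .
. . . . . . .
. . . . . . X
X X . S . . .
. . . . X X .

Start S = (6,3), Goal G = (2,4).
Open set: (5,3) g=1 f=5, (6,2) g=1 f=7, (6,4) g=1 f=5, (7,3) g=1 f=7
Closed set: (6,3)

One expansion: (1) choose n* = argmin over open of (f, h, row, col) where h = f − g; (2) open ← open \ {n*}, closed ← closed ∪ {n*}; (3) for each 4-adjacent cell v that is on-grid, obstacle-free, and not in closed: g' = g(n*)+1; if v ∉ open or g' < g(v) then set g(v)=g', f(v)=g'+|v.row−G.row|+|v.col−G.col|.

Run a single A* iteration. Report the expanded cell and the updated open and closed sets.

expanded=(5,3); open=[(4,3) g=2 f=5, (5,2) g=2 f=7, (5,4) g=2 f=5, (6,2) g=1 f=7, (6,4) g=1 f=5, (7,3) g=1 f=7]; closed=[(5,3), (6,3)]

step 1: expand (5,3) (f=5, h=4) → closed; open now [(4,3) g=2 f=5, (5,2) g=2 f=7, (5,4) g=2 f=5, (6,2) g=1 f=7, (6,4) g=1 f=5, (7,3) g=1 f=7]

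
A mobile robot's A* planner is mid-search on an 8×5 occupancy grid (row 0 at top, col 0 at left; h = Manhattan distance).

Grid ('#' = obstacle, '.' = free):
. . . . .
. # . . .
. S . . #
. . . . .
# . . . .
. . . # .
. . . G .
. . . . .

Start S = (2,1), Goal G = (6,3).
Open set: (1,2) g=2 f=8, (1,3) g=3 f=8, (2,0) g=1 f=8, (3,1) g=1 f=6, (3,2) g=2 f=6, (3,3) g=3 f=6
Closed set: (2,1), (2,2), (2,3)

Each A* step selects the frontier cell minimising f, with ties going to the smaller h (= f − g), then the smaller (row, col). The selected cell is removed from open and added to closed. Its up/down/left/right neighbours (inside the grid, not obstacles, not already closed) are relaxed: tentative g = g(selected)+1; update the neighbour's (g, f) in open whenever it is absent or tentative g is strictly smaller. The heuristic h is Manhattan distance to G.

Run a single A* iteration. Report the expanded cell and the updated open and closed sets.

step 1: expand (3,3) (f=6, h=3) → closed; open now [(1,2) g=2 f=8, (1,3) g=3 f=8, (2,0) g=1 f=8, (3,1) g=1 f=6, (3,2) g=2 f=6, (3,4) g=4 f=8, (4,3) g=4 f=6]

expanded=(3,3); open=[(1,2) g=2 f=8, (1,3) g=3 f=8, (2,0) g=1 f=8, (3,1) g=1 f=6, (3,2) g=2 f=6, (3,4) g=4 f=8, (4,3) g=4 f=6]; closed=[(2,1), (2,2), (2,3), (3,3)]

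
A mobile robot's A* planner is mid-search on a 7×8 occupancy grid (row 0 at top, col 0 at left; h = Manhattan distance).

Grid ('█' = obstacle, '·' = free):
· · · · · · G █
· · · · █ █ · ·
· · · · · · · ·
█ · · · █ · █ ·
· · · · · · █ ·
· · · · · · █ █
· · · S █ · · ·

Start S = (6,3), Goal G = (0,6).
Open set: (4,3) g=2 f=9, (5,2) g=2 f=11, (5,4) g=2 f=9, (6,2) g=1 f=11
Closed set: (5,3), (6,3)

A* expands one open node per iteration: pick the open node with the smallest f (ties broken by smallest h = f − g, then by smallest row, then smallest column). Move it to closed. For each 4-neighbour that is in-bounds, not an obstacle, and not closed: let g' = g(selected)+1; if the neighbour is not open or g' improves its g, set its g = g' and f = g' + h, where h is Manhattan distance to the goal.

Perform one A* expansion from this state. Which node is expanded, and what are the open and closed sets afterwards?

step 1: expand (4,3) (f=9, h=7) → closed; open now [(3,3) g=3 f=9, (4,2) g=3 f=11, (4,4) g=3 f=9, (5,2) g=2 f=11, (5,4) g=2 f=9, (6,2) g=1 f=11]

expanded=(4,3); open=[(3,3) g=3 f=9, (4,2) g=3 f=11, (4,4) g=3 f=9, (5,2) g=2 f=11, (5,4) g=2 f=9, (6,2) g=1 f=11]; closed=[(4,3), (5,3), (6,3)]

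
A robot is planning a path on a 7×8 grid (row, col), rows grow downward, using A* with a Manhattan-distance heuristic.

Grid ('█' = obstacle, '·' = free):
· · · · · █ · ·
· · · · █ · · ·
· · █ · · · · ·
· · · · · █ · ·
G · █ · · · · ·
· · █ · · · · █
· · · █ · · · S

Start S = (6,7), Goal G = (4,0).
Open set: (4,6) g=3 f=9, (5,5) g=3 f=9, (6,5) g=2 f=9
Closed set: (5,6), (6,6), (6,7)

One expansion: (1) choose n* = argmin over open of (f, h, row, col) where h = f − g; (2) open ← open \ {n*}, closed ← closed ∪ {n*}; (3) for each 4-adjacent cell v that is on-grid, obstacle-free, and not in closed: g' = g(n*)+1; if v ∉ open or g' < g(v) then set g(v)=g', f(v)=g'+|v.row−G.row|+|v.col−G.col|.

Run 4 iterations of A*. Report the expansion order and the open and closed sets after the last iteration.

order=[(4,6) → (4,5) → (4,4) → (4,3)]; open=[(3,3) g=7 f=11, (3,4) g=6 f=11, (3,6) g=4 f=11, (4,7) g=4 f=11, (5,3) g=7 f=11, (5,4) g=6 f=11, (5,5) g=3 f=9, (6,5) g=2 f=9]; closed=[(4,3), (4,4), (4,5), (4,6), (5,6), (6,6), (6,7)]

step 1: expand (4,6) (f=9, h=6) → closed; open now [(3,6) g=4 f=11, (4,5) g=4 f=9, (4,7) g=4 f=11, (5,5) g=3 f=9, (6,5) g=2 f=9]
step 2: expand (4,5) (f=9, h=5) → closed; open now [(3,6) g=4 f=11, (4,4) g=5 f=9, (4,7) g=4 f=11, (5,5) g=3 f=9, (6,5) g=2 f=9]
step 3: expand (4,4) (f=9, h=4) → closed; open now [(3,4) g=6 f=11, (3,6) g=4 f=11, (4,3) g=6 f=9, (4,7) g=4 f=11, (5,4) g=6 f=11, (5,5) g=3 f=9, (6,5) g=2 f=9]
step 4: expand (4,3) (f=9, h=3) → closed; open now [(3,3) g=7 f=11, (3,4) g=6 f=11, (3,6) g=4 f=11, (4,7) g=4 f=11, (5,3) g=7 f=11, (5,4) g=6 f=11, (5,5) g=3 f=9, (6,5) g=2 f=9]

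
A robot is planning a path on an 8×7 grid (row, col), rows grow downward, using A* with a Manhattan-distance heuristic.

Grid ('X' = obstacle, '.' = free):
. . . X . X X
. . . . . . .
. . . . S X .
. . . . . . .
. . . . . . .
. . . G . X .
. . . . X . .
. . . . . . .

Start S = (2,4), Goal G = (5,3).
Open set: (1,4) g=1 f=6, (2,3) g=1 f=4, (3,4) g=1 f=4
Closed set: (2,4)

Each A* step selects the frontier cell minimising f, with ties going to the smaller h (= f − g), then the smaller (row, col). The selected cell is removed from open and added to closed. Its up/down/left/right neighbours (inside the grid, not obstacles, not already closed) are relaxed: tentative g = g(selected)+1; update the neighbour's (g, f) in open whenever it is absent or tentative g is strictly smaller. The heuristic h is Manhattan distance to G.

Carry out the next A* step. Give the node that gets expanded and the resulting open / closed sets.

expanded=(2,3); open=[(1,3) g=2 f=6, (1,4) g=1 f=6, (2,2) g=2 f=6, (3,3) g=2 f=4, (3,4) g=1 f=4]; closed=[(2,3), (2,4)]

step 1: expand (2,3) (f=4, h=3) → closed; open now [(1,3) g=2 f=6, (1,4) g=1 f=6, (2,2) g=2 f=6, (3,3) g=2 f=4, (3,4) g=1 f=4]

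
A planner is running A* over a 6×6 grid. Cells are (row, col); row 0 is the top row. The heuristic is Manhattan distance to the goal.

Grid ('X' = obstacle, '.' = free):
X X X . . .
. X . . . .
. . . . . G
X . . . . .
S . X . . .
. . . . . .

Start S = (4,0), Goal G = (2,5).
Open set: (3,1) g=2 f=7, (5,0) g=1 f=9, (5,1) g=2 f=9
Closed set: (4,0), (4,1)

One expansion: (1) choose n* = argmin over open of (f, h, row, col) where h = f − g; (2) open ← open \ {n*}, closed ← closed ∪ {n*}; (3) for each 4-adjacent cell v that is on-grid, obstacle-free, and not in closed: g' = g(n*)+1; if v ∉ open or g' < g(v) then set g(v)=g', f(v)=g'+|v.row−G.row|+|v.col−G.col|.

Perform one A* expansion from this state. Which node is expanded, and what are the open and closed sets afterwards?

step 1: expand (3,1) (f=7, h=5) → closed; open now [(2,1) g=3 f=7, (3,2) g=3 f=7, (5,0) g=1 f=9, (5,1) g=2 f=9]

expanded=(3,1); open=[(2,1) g=3 f=7, (3,2) g=3 f=7, (5,0) g=1 f=9, (5,1) g=2 f=9]; closed=[(3,1), (4,0), (4,1)]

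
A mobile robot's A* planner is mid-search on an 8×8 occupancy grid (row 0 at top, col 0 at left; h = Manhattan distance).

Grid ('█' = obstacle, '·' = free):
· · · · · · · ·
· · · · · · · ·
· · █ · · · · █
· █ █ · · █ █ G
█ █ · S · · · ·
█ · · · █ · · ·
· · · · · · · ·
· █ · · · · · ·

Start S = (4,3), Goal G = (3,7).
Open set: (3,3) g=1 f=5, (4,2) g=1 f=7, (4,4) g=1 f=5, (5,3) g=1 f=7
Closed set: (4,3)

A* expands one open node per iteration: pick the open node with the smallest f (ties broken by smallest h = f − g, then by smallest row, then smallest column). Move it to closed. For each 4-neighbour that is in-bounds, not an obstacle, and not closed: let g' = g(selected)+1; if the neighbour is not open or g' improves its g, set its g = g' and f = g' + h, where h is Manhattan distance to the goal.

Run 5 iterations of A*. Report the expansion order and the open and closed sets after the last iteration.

order=[(3,3) → (3,4) → (4,4) → (4,5) → (4,6)]; open=[(2,3) g=2 f=7, (2,4) g=3 f=7, (4,2) g=1 f=7, (4,7) g=4 f=5, (5,3) g=1 f=7, (5,5) g=3 f=7, (5,6) g=4 f=7]; closed=[(3,3), (3,4), (4,3), (4,4), (4,5), (4,6)]

step 1: expand (3,3) (f=5, h=4) → closed; open now [(2,3) g=2 f=7, (3,4) g=2 f=5, (4,2) g=1 f=7, (4,4) g=1 f=5, (5,3) g=1 f=7]
step 2: expand (3,4) (f=5, h=3) → closed; open now [(2,3) g=2 f=7, (2,4) g=3 f=7, (4,2) g=1 f=7, (4,4) g=1 f=5, (5,3) g=1 f=7]
step 3: expand (4,4) (f=5, h=4) → closed; open now [(2,3) g=2 f=7, (2,4) g=3 f=7, (4,2) g=1 f=7, (4,5) g=2 f=5, (5,3) g=1 f=7]
step 4: expand (4,5) (f=5, h=3) → closed; open now [(2,3) g=2 f=7, (2,4) g=3 f=7, (4,2) g=1 f=7, (4,6) g=3 f=5, (5,3) g=1 f=7, (5,5) g=3 f=7]
step 5: expand (4,6) (f=5, h=2) → closed; open now [(2,3) g=2 f=7, (2,4) g=3 f=7, (4,2) g=1 f=7, (4,7) g=4 f=5, (5,3) g=1 f=7, (5,5) g=3 f=7, (5,6) g=4 f=7]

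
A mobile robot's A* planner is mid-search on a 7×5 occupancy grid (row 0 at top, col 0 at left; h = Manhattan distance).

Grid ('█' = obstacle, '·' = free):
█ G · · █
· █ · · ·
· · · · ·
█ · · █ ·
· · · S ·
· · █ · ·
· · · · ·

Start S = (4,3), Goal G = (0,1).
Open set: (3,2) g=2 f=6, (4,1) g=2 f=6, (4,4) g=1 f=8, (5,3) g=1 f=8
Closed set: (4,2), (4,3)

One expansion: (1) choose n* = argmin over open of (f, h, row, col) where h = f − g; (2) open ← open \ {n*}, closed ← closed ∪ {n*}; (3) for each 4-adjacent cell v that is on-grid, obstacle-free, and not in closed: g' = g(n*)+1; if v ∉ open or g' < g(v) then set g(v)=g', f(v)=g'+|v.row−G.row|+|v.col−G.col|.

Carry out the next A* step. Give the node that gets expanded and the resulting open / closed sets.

expanded=(3,2); open=[(2,2) g=3 f=6, (3,1) g=3 f=6, (4,1) g=2 f=6, (4,4) g=1 f=8, (5,3) g=1 f=8]; closed=[(3,2), (4,2), (4,3)]

step 1: expand (3,2) (f=6, h=4) → closed; open now [(2,2) g=3 f=6, (3,1) g=3 f=6, (4,1) g=2 f=6, (4,4) g=1 f=8, (5,3) g=1 f=8]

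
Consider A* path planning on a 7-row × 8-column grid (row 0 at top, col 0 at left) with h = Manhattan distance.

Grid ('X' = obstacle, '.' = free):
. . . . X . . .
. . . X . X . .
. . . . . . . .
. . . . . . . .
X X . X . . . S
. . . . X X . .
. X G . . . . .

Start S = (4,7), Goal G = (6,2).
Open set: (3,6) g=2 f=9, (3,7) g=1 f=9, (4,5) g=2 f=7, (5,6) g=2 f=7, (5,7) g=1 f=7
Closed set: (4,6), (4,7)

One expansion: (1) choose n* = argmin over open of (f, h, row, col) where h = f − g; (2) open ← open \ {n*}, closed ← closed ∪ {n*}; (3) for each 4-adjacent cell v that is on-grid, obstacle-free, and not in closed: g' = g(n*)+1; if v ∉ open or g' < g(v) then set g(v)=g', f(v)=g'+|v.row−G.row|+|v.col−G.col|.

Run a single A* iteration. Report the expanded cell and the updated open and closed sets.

expanded=(4,5); open=[(3,5) g=3 f=9, (3,6) g=2 f=9, (3,7) g=1 f=9, (4,4) g=3 f=7, (5,6) g=2 f=7, (5,7) g=1 f=7]; closed=[(4,5), (4,6), (4,7)]

step 1: expand (4,5) (f=7, h=5) → closed; open now [(3,5) g=3 f=9, (3,6) g=2 f=9, (3,7) g=1 f=9, (4,4) g=3 f=7, (5,6) g=2 f=7, (5,7) g=1 f=7]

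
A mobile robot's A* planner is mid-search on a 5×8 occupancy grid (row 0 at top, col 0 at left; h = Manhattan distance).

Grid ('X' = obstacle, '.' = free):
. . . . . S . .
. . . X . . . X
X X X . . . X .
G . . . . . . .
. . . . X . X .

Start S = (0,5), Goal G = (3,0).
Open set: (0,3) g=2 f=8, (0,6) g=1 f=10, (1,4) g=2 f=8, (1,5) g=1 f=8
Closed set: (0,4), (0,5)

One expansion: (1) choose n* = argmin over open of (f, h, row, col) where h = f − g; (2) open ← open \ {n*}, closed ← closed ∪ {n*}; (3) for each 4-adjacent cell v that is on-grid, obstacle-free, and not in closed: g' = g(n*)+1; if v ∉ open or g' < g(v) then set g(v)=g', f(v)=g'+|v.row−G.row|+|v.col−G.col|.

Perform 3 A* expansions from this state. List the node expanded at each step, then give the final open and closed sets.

order=[(0,3) → (0,2) → (0,1)]; open=[(0,0) g=5 f=8, (0,6) g=1 f=10, (1,1) g=5 f=8, (1,2) g=4 f=8, (1,4) g=2 f=8, (1,5) g=1 f=8]; closed=[(0,1), (0,2), (0,3), (0,4), (0,5)]

step 1: expand (0,3) (f=8, h=6) → closed; open now [(0,2) g=3 f=8, (0,6) g=1 f=10, (1,4) g=2 f=8, (1,5) g=1 f=8]
step 2: expand (0,2) (f=8, h=5) → closed; open now [(0,1) g=4 f=8, (0,6) g=1 f=10, (1,2) g=4 f=8, (1,4) g=2 f=8, (1,5) g=1 f=8]
step 3: expand (0,1) (f=8, h=4) → closed; open now [(0,0) g=5 f=8, (0,6) g=1 f=10, (1,1) g=5 f=8, (1,2) g=4 f=8, (1,4) g=2 f=8, (1,5) g=1 f=8]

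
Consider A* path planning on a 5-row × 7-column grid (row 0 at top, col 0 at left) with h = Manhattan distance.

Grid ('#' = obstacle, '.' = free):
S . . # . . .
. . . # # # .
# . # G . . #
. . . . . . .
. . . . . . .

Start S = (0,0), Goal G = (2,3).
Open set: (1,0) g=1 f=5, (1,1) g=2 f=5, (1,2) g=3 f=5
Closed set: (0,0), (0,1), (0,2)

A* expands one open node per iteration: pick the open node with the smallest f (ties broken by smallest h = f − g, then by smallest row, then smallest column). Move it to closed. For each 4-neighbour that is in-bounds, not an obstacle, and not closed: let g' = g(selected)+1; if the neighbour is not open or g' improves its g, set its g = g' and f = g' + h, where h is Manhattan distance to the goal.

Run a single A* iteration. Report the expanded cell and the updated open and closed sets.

expanded=(1,2); open=[(1,0) g=1 f=5, (1,1) g=2 f=5]; closed=[(0,0), (0,1), (0,2), (1,2)]

step 1: expand (1,2) (f=5, h=2) → closed; open now [(1,0) g=1 f=5, (1,1) g=2 f=5]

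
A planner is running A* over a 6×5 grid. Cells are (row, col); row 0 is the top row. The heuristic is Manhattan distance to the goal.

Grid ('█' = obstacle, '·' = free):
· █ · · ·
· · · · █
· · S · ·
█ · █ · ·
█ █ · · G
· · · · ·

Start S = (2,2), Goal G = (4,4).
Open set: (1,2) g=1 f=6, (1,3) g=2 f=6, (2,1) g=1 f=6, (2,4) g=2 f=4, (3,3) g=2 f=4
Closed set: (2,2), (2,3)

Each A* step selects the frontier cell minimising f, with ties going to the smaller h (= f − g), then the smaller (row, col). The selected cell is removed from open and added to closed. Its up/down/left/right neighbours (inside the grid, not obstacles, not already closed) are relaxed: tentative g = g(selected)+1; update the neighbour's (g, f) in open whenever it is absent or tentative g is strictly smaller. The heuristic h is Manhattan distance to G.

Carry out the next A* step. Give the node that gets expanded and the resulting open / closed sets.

step 1: expand (2,4) (f=4, h=2) → closed; open now [(1,2) g=1 f=6, (1,3) g=2 f=6, (2,1) g=1 f=6, (3,3) g=2 f=4, (3,4) g=3 f=4]

expanded=(2,4); open=[(1,2) g=1 f=6, (1,3) g=2 f=6, (2,1) g=1 f=6, (3,3) g=2 f=4, (3,4) g=3 f=4]; closed=[(2,2), (2,3), (2,4)]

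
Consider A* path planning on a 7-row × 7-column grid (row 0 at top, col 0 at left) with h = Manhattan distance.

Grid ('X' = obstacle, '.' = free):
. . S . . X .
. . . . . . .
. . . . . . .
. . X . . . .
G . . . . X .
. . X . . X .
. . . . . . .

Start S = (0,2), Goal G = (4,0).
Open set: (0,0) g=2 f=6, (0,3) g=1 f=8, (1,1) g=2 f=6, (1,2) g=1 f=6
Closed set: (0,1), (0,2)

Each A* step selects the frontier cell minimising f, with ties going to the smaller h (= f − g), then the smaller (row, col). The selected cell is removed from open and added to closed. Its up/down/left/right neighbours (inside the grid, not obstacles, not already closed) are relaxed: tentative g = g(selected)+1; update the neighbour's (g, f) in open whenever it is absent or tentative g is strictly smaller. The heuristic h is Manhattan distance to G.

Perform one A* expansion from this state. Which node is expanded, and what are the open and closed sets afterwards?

expanded=(0,0); open=[(0,3) g=1 f=8, (1,0) g=3 f=6, (1,1) g=2 f=6, (1,2) g=1 f=6]; closed=[(0,0), (0,1), (0,2)]

step 1: expand (0,0) (f=6, h=4) → closed; open now [(0,3) g=1 f=8, (1,0) g=3 f=6, (1,1) g=2 f=6, (1,2) g=1 f=6]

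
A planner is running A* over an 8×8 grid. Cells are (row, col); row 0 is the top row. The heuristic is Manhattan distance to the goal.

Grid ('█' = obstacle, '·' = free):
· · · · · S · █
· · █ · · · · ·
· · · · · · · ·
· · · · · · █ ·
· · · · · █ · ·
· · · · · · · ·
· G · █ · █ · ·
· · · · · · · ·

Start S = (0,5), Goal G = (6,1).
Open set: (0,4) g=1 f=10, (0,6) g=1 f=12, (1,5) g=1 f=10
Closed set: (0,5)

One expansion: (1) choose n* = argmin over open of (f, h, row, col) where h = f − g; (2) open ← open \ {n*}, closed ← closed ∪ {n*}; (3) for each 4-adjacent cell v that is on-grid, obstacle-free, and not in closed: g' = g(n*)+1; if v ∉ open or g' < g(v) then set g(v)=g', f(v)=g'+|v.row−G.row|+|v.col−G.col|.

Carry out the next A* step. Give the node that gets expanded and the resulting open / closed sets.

step 1: expand (0,4) (f=10, h=9) → closed; open now [(0,3) g=2 f=10, (0,6) g=1 f=12, (1,4) g=2 f=10, (1,5) g=1 f=10]

expanded=(0,4); open=[(0,3) g=2 f=10, (0,6) g=1 f=12, (1,4) g=2 f=10, (1,5) g=1 f=10]; closed=[(0,4), (0,5)]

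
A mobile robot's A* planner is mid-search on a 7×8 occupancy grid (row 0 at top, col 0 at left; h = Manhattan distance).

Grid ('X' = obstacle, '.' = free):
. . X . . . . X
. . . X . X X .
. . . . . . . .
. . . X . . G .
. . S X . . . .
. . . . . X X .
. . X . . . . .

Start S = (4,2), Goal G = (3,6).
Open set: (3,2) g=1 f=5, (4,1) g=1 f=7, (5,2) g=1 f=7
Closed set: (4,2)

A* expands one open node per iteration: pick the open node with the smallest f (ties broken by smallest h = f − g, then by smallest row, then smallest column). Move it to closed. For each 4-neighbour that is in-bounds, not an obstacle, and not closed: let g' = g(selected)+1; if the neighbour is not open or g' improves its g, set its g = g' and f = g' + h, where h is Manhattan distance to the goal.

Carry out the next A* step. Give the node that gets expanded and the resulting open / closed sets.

step 1: expand (3,2) (f=5, h=4) → closed; open now [(2,2) g=2 f=7, (3,1) g=2 f=7, (4,1) g=1 f=7, (5,2) g=1 f=7]

expanded=(3,2); open=[(2,2) g=2 f=7, (3,1) g=2 f=7, (4,1) g=1 f=7, (5,2) g=1 f=7]; closed=[(3,2), (4,2)]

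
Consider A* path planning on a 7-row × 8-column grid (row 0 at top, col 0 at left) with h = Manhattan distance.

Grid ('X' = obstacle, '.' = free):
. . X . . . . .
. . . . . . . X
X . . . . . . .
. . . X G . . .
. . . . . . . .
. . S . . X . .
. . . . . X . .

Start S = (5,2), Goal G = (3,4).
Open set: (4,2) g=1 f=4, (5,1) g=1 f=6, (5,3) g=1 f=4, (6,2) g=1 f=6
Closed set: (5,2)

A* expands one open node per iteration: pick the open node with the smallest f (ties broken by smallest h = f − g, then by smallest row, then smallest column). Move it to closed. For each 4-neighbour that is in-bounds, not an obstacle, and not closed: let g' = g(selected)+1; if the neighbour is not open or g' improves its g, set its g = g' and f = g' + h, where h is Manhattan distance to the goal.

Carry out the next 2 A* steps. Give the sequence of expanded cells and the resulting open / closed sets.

order=[(4,2) → (3,2)]; open=[(2,2) g=3 f=6, (3,1) g=3 f=6, (4,1) g=2 f=6, (4,3) g=2 f=4, (5,1) g=1 f=6, (5,3) g=1 f=4, (6,2) g=1 f=6]; closed=[(3,2), (4,2), (5,2)]

step 1: expand (4,2) (f=4, h=3) → closed; open now [(3,2) g=2 f=4, (4,1) g=2 f=6, (4,3) g=2 f=4, (5,1) g=1 f=6, (5,3) g=1 f=4, (6,2) g=1 f=6]
step 2: expand (3,2) (f=4, h=2) → closed; open now [(2,2) g=3 f=6, (3,1) g=3 f=6, (4,1) g=2 f=6, (4,3) g=2 f=4, (5,1) g=1 f=6, (5,3) g=1 f=4, (6,2) g=1 f=6]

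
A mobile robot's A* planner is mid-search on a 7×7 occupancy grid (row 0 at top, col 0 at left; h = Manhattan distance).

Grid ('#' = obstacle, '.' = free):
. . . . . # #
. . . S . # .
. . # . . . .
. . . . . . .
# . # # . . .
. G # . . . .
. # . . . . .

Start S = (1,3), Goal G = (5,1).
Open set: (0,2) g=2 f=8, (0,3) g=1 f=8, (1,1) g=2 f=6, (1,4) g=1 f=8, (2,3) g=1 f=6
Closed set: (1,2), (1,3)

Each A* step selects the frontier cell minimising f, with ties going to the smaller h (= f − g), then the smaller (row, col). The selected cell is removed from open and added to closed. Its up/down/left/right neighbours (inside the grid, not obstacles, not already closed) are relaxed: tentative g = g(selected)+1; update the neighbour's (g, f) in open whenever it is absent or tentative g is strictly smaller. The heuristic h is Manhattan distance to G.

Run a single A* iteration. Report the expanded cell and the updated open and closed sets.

step 1: expand (1,1) (f=6, h=4) → closed; open now [(0,1) g=3 f=8, (0,2) g=2 f=8, (0,3) g=1 f=8, (1,0) g=3 f=8, (1,4) g=1 f=8, (2,1) g=3 f=6, (2,3) g=1 f=6]

expanded=(1,1); open=[(0,1) g=3 f=8, (0,2) g=2 f=8, (0,3) g=1 f=8, (1,0) g=3 f=8, (1,4) g=1 f=8, (2,1) g=3 f=6, (2,3) g=1 f=6]; closed=[(1,1), (1,2), (1,3)]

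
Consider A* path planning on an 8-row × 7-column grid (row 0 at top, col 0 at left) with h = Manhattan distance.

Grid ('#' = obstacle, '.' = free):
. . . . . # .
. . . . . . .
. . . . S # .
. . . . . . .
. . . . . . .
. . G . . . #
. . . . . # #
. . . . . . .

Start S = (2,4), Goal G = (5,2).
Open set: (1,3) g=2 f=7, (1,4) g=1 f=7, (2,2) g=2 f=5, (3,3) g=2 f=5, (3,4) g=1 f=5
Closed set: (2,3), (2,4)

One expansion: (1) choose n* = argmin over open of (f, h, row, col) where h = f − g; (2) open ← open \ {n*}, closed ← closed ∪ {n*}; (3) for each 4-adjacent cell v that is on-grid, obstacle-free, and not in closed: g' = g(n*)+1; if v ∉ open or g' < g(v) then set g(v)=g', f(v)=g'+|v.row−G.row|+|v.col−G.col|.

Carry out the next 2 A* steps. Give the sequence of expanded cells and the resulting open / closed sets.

order=[(2,2) → (3,2)]; open=[(1,2) g=3 f=7, (1,3) g=2 f=7, (1,4) g=1 f=7, (2,1) g=3 f=7, (3,1) g=4 f=7, (3,3) g=2 f=5, (3,4) g=1 f=5, (4,2) g=4 f=5]; closed=[(2,2), (2,3), (2,4), (3,2)]

step 1: expand (2,2) (f=5, h=3) → closed; open now [(1,2) g=3 f=7, (1,3) g=2 f=7, (1,4) g=1 f=7, (2,1) g=3 f=7, (3,2) g=3 f=5, (3,3) g=2 f=5, (3,4) g=1 f=5]
step 2: expand (3,2) (f=5, h=2) → closed; open now [(1,2) g=3 f=7, (1,3) g=2 f=7, (1,4) g=1 f=7, (2,1) g=3 f=7, (3,1) g=4 f=7, (3,3) g=2 f=5, (3,4) g=1 f=5, (4,2) g=4 f=5]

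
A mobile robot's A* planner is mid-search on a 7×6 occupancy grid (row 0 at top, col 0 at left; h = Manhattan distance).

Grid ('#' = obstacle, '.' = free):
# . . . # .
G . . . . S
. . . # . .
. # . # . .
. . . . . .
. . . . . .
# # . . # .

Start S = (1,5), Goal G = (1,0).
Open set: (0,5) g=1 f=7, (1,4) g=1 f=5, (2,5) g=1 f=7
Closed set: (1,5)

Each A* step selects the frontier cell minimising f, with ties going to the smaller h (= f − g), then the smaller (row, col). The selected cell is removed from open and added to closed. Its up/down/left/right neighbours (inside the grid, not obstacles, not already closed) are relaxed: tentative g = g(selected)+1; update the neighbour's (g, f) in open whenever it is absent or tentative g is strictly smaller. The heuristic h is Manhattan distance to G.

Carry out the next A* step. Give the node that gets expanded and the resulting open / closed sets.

step 1: expand (1,4) (f=5, h=4) → closed; open now [(0,5) g=1 f=7, (1,3) g=2 f=5, (2,4) g=2 f=7, (2,5) g=1 f=7]

expanded=(1,4); open=[(0,5) g=1 f=7, (1,3) g=2 f=5, (2,4) g=2 f=7, (2,5) g=1 f=7]; closed=[(1,4), (1,5)]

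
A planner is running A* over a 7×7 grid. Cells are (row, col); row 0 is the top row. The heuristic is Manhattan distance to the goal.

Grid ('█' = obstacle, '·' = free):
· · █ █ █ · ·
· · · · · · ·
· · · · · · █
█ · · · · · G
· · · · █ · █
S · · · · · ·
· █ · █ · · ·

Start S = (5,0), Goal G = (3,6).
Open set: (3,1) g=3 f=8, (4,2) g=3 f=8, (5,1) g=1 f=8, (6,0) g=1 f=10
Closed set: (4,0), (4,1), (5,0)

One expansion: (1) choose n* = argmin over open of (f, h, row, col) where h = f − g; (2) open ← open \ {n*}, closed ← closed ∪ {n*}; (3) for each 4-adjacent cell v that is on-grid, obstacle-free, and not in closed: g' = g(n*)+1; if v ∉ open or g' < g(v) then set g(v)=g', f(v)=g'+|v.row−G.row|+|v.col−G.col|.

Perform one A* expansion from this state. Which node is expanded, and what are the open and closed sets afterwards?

expanded=(3,1); open=[(2,1) g=4 f=10, (3,2) g=4 f=8, (4,2) g=3 f=8, (5,1) g=1 f=8, (6,0) g=1 f=10]; closed=[(3,1), (4,0), (4,1), (5,0)]

step 1: expand (3,1) (f=8, h=5) → closed; open now [(2,1) g=4 f=10, (3,2) g=4 f=8, (4,2) g=3 f=8, (5,1) g=1 f=8, (6,0) g=1 f=10]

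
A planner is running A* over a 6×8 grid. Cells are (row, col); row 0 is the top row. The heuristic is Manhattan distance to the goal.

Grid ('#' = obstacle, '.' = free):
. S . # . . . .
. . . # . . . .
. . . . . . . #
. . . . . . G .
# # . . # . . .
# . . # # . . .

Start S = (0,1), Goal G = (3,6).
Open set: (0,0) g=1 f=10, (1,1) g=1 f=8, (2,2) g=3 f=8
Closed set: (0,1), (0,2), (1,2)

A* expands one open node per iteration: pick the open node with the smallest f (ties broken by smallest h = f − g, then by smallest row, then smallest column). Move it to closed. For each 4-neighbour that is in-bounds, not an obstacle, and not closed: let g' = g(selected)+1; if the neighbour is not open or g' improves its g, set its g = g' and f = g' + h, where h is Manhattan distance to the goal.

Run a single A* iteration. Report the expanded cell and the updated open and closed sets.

expanded=(2,2); open=[(0,0) g=1 f=10, (1,1) g=1 f=8, (2,1) g=4 f=10, (2,3) g=4 f=8, (3,2) g=4 f=8]; closed=[(0,1), (0,2), (1,2), (2,2)]

step 1: expand (2,2) (f=8, h=5) → closed; open now [(0,0) g=1 f=10, (1,1) g=1 f=8, (2,1) g=4 f=10, (2,3) g=4 f=8, (3,2) g=4 f=8]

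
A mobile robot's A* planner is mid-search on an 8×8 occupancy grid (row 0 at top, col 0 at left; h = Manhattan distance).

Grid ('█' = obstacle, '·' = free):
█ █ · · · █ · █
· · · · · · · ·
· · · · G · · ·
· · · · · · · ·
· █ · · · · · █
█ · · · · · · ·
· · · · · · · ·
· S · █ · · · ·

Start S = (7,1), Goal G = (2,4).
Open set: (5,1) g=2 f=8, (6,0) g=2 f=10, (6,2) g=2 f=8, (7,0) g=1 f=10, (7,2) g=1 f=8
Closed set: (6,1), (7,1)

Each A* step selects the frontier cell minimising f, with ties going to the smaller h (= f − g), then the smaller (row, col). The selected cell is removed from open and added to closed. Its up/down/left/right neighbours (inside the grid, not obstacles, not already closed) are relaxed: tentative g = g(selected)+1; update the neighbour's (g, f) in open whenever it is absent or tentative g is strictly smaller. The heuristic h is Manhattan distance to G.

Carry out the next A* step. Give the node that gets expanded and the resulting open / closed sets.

expanded=(5,1); open=[(5,2) g=3 f=8, (6,0) g=2 f=10, (6,2) g=2 f=8, (7,0) g=1 f=10, (7,2) g=1 f=8]; closed=[(5,1), (6,1), (7,1)]

step 1: expand (5,1) (f=8, h=6) → closed; open now [(5,2) g=3 f=8, (6,0) g=2 f=10, (6,2) g=2 f=8, (7,0) g=1 f=10, (7,2) g=1 f=8]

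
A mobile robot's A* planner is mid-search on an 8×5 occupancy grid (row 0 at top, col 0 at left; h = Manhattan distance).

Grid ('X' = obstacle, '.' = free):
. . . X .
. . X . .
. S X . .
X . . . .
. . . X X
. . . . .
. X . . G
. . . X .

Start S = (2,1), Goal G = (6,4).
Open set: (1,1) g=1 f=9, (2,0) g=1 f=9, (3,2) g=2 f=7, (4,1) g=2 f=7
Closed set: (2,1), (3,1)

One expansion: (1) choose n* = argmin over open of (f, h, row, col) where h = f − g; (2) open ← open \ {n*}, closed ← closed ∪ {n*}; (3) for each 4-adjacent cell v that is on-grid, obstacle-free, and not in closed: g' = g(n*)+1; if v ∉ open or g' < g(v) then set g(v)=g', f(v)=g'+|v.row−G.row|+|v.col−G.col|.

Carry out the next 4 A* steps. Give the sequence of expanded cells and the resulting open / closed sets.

step 1: expand (3,2) (f=7, h=5) → closed; open now [(1,1) g=1 f=9, (2,0) g=1 f=9, (3,3) g=3 f=7, (4,1) g=2 f=7, (4,2) g=3 f=7]
step 2: expand (3,3) (f=7, h=4) → closed; open now [(1,1) g=1 f=9, (2,0) g=1 f=9, (2,3) g=4 f=9, (3,4) g=4 f=7, (4,1) g=2 f=7, (4,2) g=3 f=7]
step 3: expand (3,4) (f=7, h=3) → closed; open now [(1,1) g=1 f=9, (2,0) g=1 f=9, (2,3) g=4 f=9, (2,4) g=5 f=9, (4,1) g=2 f=7, (4,2) g=3 f=7]
step 4: expand (4,2) (f=7, h=4) → closed; open now [(1,1) g=1 f=9, (2,0) g=1 f=9, (2,3) g=4 f=9, (2,4) g=5 f=9, (4,1) g=2 f=7, (5,2) g=4 f=7]

order=[(3,2) → (3,3) → (3,4) → (4,2)]; open=[(1,1) g=1 f=9, (2,0) g=1 f=9, (2,3) g=4 f=9, (2,4) g=5 f=9, (4,1) g=2 f=7, (5,2) g=4 f=7]; closed=[(2,1), (3,1), (3,2), (3,3), (3,4), (4,2)]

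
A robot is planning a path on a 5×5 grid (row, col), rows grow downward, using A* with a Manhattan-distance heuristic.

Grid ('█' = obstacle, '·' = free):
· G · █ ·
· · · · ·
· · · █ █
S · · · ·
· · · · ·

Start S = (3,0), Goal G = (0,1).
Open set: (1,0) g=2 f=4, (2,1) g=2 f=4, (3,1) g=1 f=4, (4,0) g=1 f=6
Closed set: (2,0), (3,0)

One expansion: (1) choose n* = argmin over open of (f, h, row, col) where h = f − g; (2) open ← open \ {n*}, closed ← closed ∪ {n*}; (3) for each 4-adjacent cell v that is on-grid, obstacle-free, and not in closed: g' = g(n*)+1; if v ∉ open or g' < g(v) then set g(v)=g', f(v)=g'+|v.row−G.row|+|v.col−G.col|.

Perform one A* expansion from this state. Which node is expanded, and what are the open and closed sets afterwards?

step 1: expand (1,0) (f=4, h=2) → closed; open now [(0,0) g=3 f=4, (1,1) g=3 f=4, (2,1) g=2 f=4, (3,1) g=1 f=4, (4,0) g=1 f=6]

expanded=(1,0); open=[(0,0) g=3 f=4, (1,1) g=3 f=4, (2,1) g=2 f=4, (3,1) g=1 f=4, (4,0) g=1 f=6]; closed=[(1,0), (2,0), (3,0)]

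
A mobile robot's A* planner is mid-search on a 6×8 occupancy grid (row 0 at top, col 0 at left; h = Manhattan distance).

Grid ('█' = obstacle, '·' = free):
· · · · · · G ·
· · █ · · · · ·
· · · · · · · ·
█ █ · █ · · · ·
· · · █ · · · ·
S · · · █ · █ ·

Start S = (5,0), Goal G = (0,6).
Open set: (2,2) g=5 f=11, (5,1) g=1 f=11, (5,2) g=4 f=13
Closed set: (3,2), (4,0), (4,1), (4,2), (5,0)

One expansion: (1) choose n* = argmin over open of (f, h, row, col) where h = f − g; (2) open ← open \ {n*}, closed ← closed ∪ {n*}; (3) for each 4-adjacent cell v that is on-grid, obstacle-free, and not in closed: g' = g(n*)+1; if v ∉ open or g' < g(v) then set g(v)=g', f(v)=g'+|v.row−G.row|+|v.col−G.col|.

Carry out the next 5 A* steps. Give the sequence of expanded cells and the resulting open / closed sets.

step 1: expand (2,2) (f=11, h=6) → closed; open now [(2,1) g=6 f=13, (2,3) g=6 f=11, (5,1) g=1 f=11, (5,2) g=4 f=13]
step 2: expand (2,3) (f=11, h=5) → closed; open now [(1,3) g=7 f=11, (2,1) g=6 f=13, (2,4) g=7 f=11, (5,1) g=1 f=11, (5,2) g=4 f=13]
step 3: expand (1,3) (f=11, h=4) → closed; open now [(0,3) g=8 f=11, (1,4) g=8 f=11, (2,1) g=6 f=13, (2,4) g=7 f=11, (5,1) g=1 f=11, (5,2) g=4 f=13]
step 4: expand (0,3) (f=11, h=3) → closed; open now [(0,2) g=9 f=13, (0,4) g=9 f=11, (1,4) g=8 f=11, (2,1) g=6 f=13, (2,4) g=7 f=11, (5,1) g=1 f=11, (5,2) g=4 f=13]
step 5: expand (0,4) (f=11, h=2) → closed; open now [(0,2) g=9 f=13, (0,5) g=10 f=11, (1,4) g=8 f=11, (2,1) g=6 f=13, (2,4) g=7 f=11, (5,1) g=1 f=11, (5,2) g=4 f=13]

order=[(2,2) → (2,3) → (1,3) → (0,3) → (0,4)]; open=[(0,2) g=9 f=13, (0,5) g=10 f=11, (1,4) g=8 f=11, (2,1) g=6 f=13, (2,4) g=7 f=11, (5,1) g=1 f=11, (5,2) g=4 f=13]; closed=[(0,3), (0,4), (1,3), (2,2), (2,3), (3,2), (4,0), (4,1), (4,2), (5,0)]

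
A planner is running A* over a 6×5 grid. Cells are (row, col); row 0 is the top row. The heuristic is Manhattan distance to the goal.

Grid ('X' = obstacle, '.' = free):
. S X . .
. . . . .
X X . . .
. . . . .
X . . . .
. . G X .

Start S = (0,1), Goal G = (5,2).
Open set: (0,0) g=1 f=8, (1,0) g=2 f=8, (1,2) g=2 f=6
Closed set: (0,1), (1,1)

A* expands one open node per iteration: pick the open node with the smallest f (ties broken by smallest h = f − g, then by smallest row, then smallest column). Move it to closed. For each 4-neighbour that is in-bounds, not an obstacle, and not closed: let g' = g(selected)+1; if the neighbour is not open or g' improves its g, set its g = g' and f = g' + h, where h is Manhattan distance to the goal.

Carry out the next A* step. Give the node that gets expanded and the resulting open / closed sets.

step 1: expand (1,2) (f=6, h=4) → closed; open now [(0,0) g=1 f=8, (1,0) g=2 f=8, (1,3) g=3 f=8, (2,2) g=3 f=6]

expanded=(1,2); open=[(0,0) g=1 f=8, (1,0) g=2 f=8, (1,3) g=3 f=8, (2,2) g=3 f=6]; closed=[(0,1), (1,1), (1,2)]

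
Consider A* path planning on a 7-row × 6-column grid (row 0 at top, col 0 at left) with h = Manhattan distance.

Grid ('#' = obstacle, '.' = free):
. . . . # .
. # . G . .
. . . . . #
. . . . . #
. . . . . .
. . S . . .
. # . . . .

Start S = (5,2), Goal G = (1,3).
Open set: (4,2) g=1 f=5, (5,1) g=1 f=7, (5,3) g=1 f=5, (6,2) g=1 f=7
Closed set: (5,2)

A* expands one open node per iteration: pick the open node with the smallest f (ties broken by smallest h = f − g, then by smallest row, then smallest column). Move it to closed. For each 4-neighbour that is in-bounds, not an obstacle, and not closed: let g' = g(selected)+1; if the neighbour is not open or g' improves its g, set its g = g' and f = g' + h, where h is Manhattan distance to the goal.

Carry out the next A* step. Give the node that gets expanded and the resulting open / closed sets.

step 1: expand (4,2) (f=5, h=4) → closed; open now [(3,2) g=2 f=5, (4,1) g=2 f=7, (4,3) g=2 f=5, (5,1) g=1 f=7, (5,3) g=1 f=5, (6,2) g=1 f=7]

expanded=(4,2); open=[(3,2) g=2 f=5, (4,1) g=2 f=7, (4,3) g=2 f=5, (5,1) g=1 f=7, (5,3) g=1 f=5, (6,2) g=1 f=7]; closed=[(4,2), (5,2)]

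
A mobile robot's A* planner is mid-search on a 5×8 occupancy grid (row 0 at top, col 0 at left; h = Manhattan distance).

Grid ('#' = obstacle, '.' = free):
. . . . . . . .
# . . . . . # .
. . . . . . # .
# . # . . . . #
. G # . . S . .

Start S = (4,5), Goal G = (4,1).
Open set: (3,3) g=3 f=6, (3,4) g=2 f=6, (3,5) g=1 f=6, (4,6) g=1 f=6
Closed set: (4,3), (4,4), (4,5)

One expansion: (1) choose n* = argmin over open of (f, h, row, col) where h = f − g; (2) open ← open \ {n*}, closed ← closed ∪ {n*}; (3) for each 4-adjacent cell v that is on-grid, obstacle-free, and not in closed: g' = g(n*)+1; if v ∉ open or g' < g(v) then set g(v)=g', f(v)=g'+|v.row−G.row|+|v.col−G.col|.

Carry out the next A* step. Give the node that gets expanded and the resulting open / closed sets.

expanded=(3,3); open=[(2,3) g=4 f=8, (3,4) g=2 f=6, (3,5) g=1 f=6, (4,6) g=1 f=6]; closed=[(3,3), (4,3), (4,4), (4,5)]

step 1: expand (3,3) (f=6, h=3) → closed; open now [(2,3) g=4 f=8, (3,4) g=2 f=6, (3,5) g=1 f=6, (4,6) g=1 f=6]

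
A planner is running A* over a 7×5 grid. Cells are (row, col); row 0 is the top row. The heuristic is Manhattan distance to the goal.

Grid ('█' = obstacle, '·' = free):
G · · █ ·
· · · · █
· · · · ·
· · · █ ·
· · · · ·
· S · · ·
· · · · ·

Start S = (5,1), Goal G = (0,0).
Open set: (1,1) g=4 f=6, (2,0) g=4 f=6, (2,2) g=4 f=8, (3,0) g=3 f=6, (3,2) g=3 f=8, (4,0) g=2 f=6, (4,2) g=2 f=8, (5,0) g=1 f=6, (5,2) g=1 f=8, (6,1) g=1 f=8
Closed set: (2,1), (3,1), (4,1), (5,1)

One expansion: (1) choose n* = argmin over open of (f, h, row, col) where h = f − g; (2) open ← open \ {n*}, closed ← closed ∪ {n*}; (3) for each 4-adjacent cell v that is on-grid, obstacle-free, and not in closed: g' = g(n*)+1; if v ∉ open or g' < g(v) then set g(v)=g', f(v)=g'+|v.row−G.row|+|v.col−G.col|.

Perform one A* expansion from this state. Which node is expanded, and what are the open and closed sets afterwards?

step 1: expand (1,1) (f=6, h=2) → closed; open now [(0,1) g=5 f=6, (1,0) g=5 f=6, (1,2) g=5 f=8, (2,0) g=4 f=6, (2,2) g=4 f=8, (3,0) g=3 f=6, (3,2) g=3 f=8, (4,0) g=2 f=6, (4,2) g=2 f=8, (5,0) g=1 f=6, (5,2) g=1 f=8, (6,1) g=1 f=8]

expanded=(1,1); open=[(0,1) g=5 f=6, (1,0) g=5 f=6, (1,2) g=5 f=8, (2,0) g=4 f=6, (2,2) g=4 f=8, (3,0) g=3 f=6, (3,2) g=3 f=8, (4,0) g=2 f=6, (4,2) g=2 f=8, (5,0) g=1 f=6, (5,2) g=1 f=8, (6,1) g=1 f=8]; closed=[(1,1), (2,1), (3,1), (4,1), (5,1)]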